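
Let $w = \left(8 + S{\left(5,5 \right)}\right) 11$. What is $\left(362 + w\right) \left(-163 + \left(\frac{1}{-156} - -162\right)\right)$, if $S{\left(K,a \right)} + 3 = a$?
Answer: $- \frac{18526}{39} \approx -475.03$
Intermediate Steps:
$S{\left(K,a \right)} = -3 + a$
$w = 110$ ($w = \left(8 + \left(-3 + 5\right)\right) 11 = \left(8 + 2\right) 11 = 10 \cdot 11 = 110$)
$\left(362 + w\right) \left(-163 + \left(\frac{1}{-156} - -162\right)\right) = \left(362 + 110\right) \left(-163 + \left(\frac{1}{-156} - -162\right)\right) = 472 \left(-163 + \left(- \frac{1}{156} + 162\right)\right) = 472 \left(-163 + \frac{25271}{156}\right) = 472 \left(- \frac{157}{156}\right) = - \frac{18526}{39}$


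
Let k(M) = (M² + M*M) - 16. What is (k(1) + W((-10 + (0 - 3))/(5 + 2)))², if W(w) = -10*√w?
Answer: 72/7 + 40*I*√91 ≈ 10.286 + 381.58*I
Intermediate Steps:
k(M) = -16 + 2*M² (k(M) = (M² + M²) - 16 = 2*M² - 16 = -16 + 2*M²)
(k(1) + W((-10 + (0 - 3))/(5 + 2)))² = ((-16 + 2*1²) - 10*√(-10 + (0 - 3))/√(5 + 2))² = ((-16 + 2*1) - 10*√7*√(-10 - 3)/7)² = ((-16 + 2) - 10*I*√91/7)² = (-14 - 10*I*√91/7)²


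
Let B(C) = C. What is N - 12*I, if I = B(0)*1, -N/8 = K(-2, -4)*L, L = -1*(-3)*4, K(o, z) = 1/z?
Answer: 24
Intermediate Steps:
L = 12 (L = 3*4 = 12)
N = 24 (N = -8*12/(-4) = -(-2)*12 = -8*(-3) = 24)
I = 0 (I = 0*1 = 0)
N - 12*I = 24 - 12*0 = 24 + 0 = 24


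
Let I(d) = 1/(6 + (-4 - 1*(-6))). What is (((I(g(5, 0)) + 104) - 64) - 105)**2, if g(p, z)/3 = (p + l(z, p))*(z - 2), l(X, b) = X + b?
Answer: 269361/64 ≈ 4208.8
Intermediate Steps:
g(p, z) = 3*(-2 + z)*(z + 2*p) (g(p, z) = 3*((p + (z + p))*(z - 2)) = 3*((p + (p + z))*(-2 + z)) = 3*((z + 2*p)*(-2 + z)) = 3*((-2 + z)*(z + 2*p)) = 3*(-2 + z)*(z + 2*p))
I(d) = 1/8 (I(d) = 1/(6 + (-4 + 6)) = 1/(6 + 2) = 1/8)
(((I(g(5, 0)) + 104) - 64) - 105)**2 = (((1/8 + 104) - 64) - 105)**2 = ((833/8 - 64) - 105)**2 = (321/8 - 105)**2 = (-519/8)**2 = 269361/64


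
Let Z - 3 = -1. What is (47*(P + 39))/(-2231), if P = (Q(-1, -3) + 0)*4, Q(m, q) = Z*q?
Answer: -705/2231 ≈ -0.31600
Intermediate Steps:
Z = 2 (Z = 3 - 1 = 2)
Q(m, q) = 2*q
P = -24 (P = (2*(-3) + 0)*4 = (-6 + 0)*4 = -6*4 = -24)
(47*(P + 39))/(-2231) = (47*(-24 + 39))/(-2231) = (47*15)*(-1/2231) = 705*(-1/2231) = -705/2231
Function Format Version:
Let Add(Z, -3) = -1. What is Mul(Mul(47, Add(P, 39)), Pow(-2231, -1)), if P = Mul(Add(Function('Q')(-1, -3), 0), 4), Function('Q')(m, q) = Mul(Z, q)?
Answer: Rational(-705, 2231) ≈ -0.31600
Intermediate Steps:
Z = 2 (Z = Add(3, -1) = 2)
Function('Q')(m, q) = Mul(2, q)
P = -24 (P = Mul(Add(Mul(2, -3), 0), 4) = Mul(Add(-6, 0), 4) = Mul(-6, 4) = -24)
Mul(Mul(47, Add(P, 39)), Pow(-2231, -1)) = Mul(Mul(47, Add(-24, 39)), Pow(-2231, -1)) = Mul(Mul(47, 15), Rational(-1, 2231)) = Mul(705, Rational(-1, 2231)) = Rational(-705, 2231)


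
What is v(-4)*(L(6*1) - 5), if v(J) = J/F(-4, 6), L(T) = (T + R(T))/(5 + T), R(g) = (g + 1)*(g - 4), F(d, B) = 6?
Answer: 70/33 ≈ 2.1212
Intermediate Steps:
R(g) = (1 + g)*(-4 + g)
L(T) = (-4 + T² - 2*T)/(5 + T) (L(T) = (T + (-4 + T² - 3*T))/(5 + T) = (-4 + T² - 2*T)/(5 + T))
v(J) = J/6
v(-4)*(L(6*1) - 5) = ((⅙)*(-4))*((-4 + (6*1)² - 12)/(5 + 6*1) - 5) = -2*((-4 + 6² - 2*6)/(5 + 6) - 5)/3 = -2*((-4 + 36 - 12)/11 - 5)/3 = -2*((1/11)*20 - 5)/3 = -2*(20/11 - 5)/3 = -⅔*(-35/11) = 70/33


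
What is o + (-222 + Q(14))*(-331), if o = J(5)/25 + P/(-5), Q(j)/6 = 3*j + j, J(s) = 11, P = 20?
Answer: -943439/25 ≈ -37738.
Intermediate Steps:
Q(j) = 24*j (Q(j) = 6*(3*j + j) = 6*(4*j) = 24*j)
o = -89/25 (o = 11/25 + 20/(-5) = 11*(1/25) + 20*(-⅕) = 11/25 - 4 = -89/25 ≈ -3.5600)
o + (-222 + Q(14))*(-331) = -89/25 + (-222 + 24*14)*(-331) = -89/25 + (-222 + 336)*(-331) = -89/25 + 114*(-331) = -89/25 - 37734 = -943439/25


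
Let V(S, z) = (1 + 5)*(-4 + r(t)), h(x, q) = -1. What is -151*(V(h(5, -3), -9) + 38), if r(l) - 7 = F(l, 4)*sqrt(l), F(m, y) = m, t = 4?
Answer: -15704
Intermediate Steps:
r(l) = 7 + l**(3/2) (r(l) = 7 + l*sqrt(l) = 7 + l**(3/2))
V(S, z) = 66 (V(S, z) = (1 + 5)*(-4 + (7 + 4**(3/2))) = 6*(-4 + (7 + 8)) = 6*(-4 + 15) = 6*11 = 66)
-151*(V(h(5, -3), -9) + 38) = -151*(66 + 38) = -151*104 = -15704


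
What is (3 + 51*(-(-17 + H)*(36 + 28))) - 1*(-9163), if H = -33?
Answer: 172366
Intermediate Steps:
(3 + 51*(-(-17 + H)*(36 + 28))) - 1*(-9163) = (3 + 51*(-(-17 - 33)*(36 + 28))) - 1*(-9163) = (3 + 51*(-(-50)*64)) + 9163 = (3 + 51*(-1*(-3200))) + 9163 = (3 + 51*3200) + 9163 = (3 + 163200) + 9163 = 163203 + 9163 = 172366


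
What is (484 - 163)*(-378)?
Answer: -121338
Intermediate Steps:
(484 - 163)*(-378) = 321*(-378) = -121338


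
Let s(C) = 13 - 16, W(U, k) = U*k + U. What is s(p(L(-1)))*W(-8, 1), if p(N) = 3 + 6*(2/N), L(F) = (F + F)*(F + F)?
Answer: 48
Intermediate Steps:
L(F) = 4*F² (L(F) = (2*F)*(2*F) = 4*F²)
W(U, k) = U + U*k
p(N) = 3 + 12/N
s(C) = -3
s(p(L(-1)))*W(-8, 1) = -(-24)*(1 + 1) = -(-24)*2 = -3*(-16) = 48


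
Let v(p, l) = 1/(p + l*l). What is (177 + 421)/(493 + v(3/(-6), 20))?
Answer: 477802/393909 ≈ 1.2130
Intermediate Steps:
v(p, l) = 1/(p + l²)
(177 + 421)/(493 + v(3/(-6), 20)) = (177 + 421)/(493 + 1/(3/(-6) + 20²)) = 598/(493 + 1/(3*(-⅙) + 400)) = 598/(493 + 1/(-½ + 400)) = 598/(493 + 1/(799/2)) = 598/(493 + 2/799) = 598/(393909/799) = 598*(799/393909) = 477802/393909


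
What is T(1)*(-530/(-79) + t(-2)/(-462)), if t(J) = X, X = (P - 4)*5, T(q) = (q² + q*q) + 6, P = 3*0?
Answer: 985760/18249 ≈ 54.017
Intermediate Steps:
P = 0
T(q) = 6 + 2*q² (T(q) = (q² + q²) + 6 = 2*q² + 6 = 6 + 2*q²)
X = -20 (X = (0 - 4)*5 = -4*5 = -20)
t(J) = -20
T(1)*(-530/(-79) + t(-2)/(-462)) = (6 + 2*1²)*(-530/(-79) - 20/(-462)) = (6 + 2*1)*(-530*(-1/79) - 20*(-1/462)) = (6 + 2)*(530/79 + 10/231) = 8*(123220/18249) = 985760/18249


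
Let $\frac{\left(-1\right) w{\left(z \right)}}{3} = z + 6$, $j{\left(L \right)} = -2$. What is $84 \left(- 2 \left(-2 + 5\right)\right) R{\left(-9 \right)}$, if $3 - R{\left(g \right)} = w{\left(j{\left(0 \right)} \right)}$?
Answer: $-7560$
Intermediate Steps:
$w{\left(z \right)} = -18 - 3 z$ ($w{\left(z \right)} = - 3 \left(z + 6\right) = - 3 \left(6 + z\right) = -18 - 3 z$)
$R{\left(g \right)} = 15$ ($R{\left(g \right)} = 3 - \left(-18 - -6\right) = 3 - \left(-18 + 6\right) = 3 - -12 = 3 + 12 = 15$)
$84 \left(- 2 \left(-2 + 5\right)\right) R{\left(-9 \right)} = 84 \left(- 2 \left(-2 + 5\right)\right) 15 = 84 \left(\left(-2\right) 3\right) 15 = 84 \left(-6\right) 15 = \left(-504\right) 15 = -7560$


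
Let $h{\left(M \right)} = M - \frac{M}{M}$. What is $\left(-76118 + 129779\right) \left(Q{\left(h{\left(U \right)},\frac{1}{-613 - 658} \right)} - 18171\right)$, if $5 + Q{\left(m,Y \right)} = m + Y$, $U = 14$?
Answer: $- \frac{39960436194}{41} \approx -9.7465 \cdot 10^{8}$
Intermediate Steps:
$h{\left(M \right)} = -1 + M$ ($h{\left(M \right)} = M - 1 = -1 + M$)
$Q{\left(m,Y \right)} = -5 + Y + m$ ($Q{\left(m,Y \right)} = -5 + \left(m + Y\right) = -5 + \left(Y + m\right) = -5 + Y + m$)
$\left(-76118 + 129779\right) \left(Q{\left(h{\left(U \right)},\frac{1}{-613 - 658} \right)} - 18171\right) = \left(-76118 + 129779\right) \left(\left(-5 + \frac{1}{-613 - 658} + \left(-1 + 14\right)\right) - 18171\right) = 53661 \left(\left(-5 + \frac{1}{-1271} + 13\right) - 18171\right) = 53661 \left(\left(-5 - \frac{1}{1271} + 13\right) - 18171\right) = 53661 \left(\frac{10167}{1271} - 18171\right) = 53661 \left(- \frac{23085174}{1271}\right) = - \frac{39960436194}{41}$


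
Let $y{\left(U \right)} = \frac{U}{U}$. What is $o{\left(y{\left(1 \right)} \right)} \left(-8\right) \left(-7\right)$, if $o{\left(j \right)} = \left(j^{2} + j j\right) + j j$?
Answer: $168$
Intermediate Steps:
$y{\left(U \right)} = 1$
$o{\left(j \right)} = 3 j^{2}$ ($o{\left(j \right)} = \left(j^{2} + j^{2}\right) + j^{2} = 2 j^{2} + j^{2} = 3 j^{2}$)
$o{\left(y{\left(1 \right)} \right)} \left(-8\right) \left(-7\right) = 3 \cdot 1^{2} \left(-8\right) \left(-7\right) = 3 \cdot 1 \left(-8\right) \left(-7\right) = 3 \left(-8\right) \left(-7\right) = \left(-24\right) \left(-7\right) = 168$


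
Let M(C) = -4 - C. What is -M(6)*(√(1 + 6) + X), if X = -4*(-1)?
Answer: 40 + 10*√7 ≈ 66.458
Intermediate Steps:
X = 4
-M(6)*(√(1 + 6) + X) = -(-4 - 1*6)*(√(1 + 6) + 4) = -(-4 - 6)*(√7 + 4) = -(-10)*(4 + √7) = -(-40 - 10*√7) = 40 + 10*√7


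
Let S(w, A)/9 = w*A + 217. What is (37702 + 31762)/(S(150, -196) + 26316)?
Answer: -69464/236331 ≈ -0.29393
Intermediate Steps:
S(w, A) = 1953 + 9*A*w (S(w, A) = 9*(w*A + 217) = 9*(A*w + 217) = 9*(217 + A*w) = 1953 + 9*A*w)
(37702 + 31762)/(S(150, -196) + 26316) = (37702 + 31762)/((1953 + 9*(-196)*150) + 26316) = 69464/((1953 - 264600) + 26316) = 69464/(-262647 + 26316) = 69464/(-236331) = 69464*(-1/236331) = -69464/236331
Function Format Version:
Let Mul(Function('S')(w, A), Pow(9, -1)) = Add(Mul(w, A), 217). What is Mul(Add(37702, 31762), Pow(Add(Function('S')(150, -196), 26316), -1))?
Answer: Rational(-69464, 236331) ≈ -0.29393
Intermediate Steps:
Function('S')(w, A) = Add(1953, Mul(9, A, w)) (Function('S')(w, A) = Mul(9, Add(Mul(w, A), 217)) = Mul(9, Add(Mul(A, w), 217)) = Mul(9, Add(217, Mul(A, w))) = Add(1953, Mul(9, A, w)))
Mul(Add(37702, 31762), Pow(Add(Function('S')(150, -196), 26316), -1)) = Mul(Add(37702, 31762), Pow(Add(Add(1953, Mul(9, -196, 150)), 26316), -1)) = Mul(69464, Pow(Add(Add(1953, -264600), 26316), -1)) = Mul(69464, Pow(Add(-262647, 26316), -1)) = Mul(69464, Pow(-236331, -1)) = Mul(69464, Rational(-1, 236331)) = Rational(-69464, 236331)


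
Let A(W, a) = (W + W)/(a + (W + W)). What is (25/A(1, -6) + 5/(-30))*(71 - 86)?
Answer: 1505/2 ≈ 752.50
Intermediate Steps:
A(W, a) = 2*W/(a + 2*W) (A(W, a) = (2*W)/(a + 2*W) = 2*W/(a + 2*W))
(25/A(1, -6) + 5/(-30))*(71 - 86) = (25/((2*1/(-6 + 2*1))) + 5/(-30))*(71 - 86) = (25/((2*1/(-6 + 2))) + 5*(-1/30))*(-15) = (25/((2*1/(-4))) - 1/6)*(-15) = (25/((2*1*(-1/4))) - 1/6)*(-15) = (25/(-1/2) - 1/6)*(-15) = (25*(-2) - 1/6)*(-15) = (-50 - 1/6)*(-15) = -301/6*(-15) = 1505/2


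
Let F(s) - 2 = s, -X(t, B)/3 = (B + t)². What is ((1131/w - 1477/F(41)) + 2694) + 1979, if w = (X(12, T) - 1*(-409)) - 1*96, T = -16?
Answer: 52906063/11395 ≈ 4642.9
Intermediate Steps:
X(t, B) = -3*(B + t)²
w = 265 (w = (-3*(-16 + 12)² - 1*(-409)) - 1*96 = (-3*(-4)² + 409) - 96 = (-3*16 + 409) - 96 = (-48 + 409) - 96 = 361 - 96 = 265)
F(s) = 2 + s
((1131/w - 1477/F(41)) + 2694) + 1979 = ((1131/265 - 1477/(2 + 41)) + 2694) + 1979 = ((1131*(1/265) - 1477/43) + 2694) + 1979 = ((1131/265 - 1477*1/43) + 2694) + 1979 = ((1131/265 - 1477/43) + 2694) + 1979 = (-342772/11395 + 2694) + 1979 = 30355358/11395 + 1979 = 52906063/11395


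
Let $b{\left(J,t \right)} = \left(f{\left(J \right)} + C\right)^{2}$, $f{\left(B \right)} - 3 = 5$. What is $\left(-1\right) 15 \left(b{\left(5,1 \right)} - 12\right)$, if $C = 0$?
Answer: $-780$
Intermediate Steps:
$f{\left(B \right)} = 8$ ($f{\left(B \right)} = 3 + 5 = 8$)
$b{\left(J,t \right)} = 64$ ($b{\left(J,t \right)} = \left(8 + 0\right)^{2} = 8^{2} = 64$)
$\left(-1\right) 15 \left(b{\left(5,1 \right)} - 12\right) = \left(-1\right) 15 \left(64 - 12\right) = \left(-15\right) 52 = -780$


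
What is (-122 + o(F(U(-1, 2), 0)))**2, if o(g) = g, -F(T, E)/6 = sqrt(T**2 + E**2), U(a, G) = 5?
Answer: 23104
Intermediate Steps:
F(T, E) = -6*sqrt(E**2 + T**2) (F(T, E) = -6*sqrt(T**2 + E**2) = -6*sqrt(E**2 + T**2))
(-122 + o(F(U(-1, 2), 0)))**2 = (-122 - 6*sqrt(0**2 + 5**2))**2 = (-122 - 6*sqrt(0 + 25))**2 = (-122 - 6*sqrt(25))**2 = (-122 - 6*5)**2 = (-122 - 30)**2 = (-152)**2 = 23104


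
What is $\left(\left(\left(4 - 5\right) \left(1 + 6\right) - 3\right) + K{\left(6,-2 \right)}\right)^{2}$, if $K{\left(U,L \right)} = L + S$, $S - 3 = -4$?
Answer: $169$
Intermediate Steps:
$S = -1$ ($S = 3 - 4 = -1$)
$K{\left(U,L \right)} = -1 + L$ ($K{\left(U,L \right)} = L - 1 = -1 + L$)
$\left(\left(\left(4 - 5\right) \left(1 + 6\right) - 3\right) + K{\left(6,-2 \right)}\right)^{2} = \left(\left(\left(4 - 5\right) \left(1 + 6\right) - 3\right) - 3\right)^{2} = \left(\left(\left(-1\right) 7 - 3\right) - 3\right)^{2} = \left(\left(-7 - 3\right) - 3\right)^{2} = \left(-10 - 3\right)^{2} = \left(-13\right)^{2} = 169$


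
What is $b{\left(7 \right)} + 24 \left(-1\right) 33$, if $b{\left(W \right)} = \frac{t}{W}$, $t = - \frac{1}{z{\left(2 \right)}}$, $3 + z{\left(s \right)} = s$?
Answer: $- \frac{5543}{7} \approx -791.86$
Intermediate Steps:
$z{\left(s \right)} = -3 + s$
$t = 1$ ($t = - \frac{1}{-3 + 2} = - \frac{1}{-1} = \left(-1\right) \left(-1\right) = 1$)
$b{\left(W \right)} = \frac{1}{W}$ ($b{\left(W \right)} = 1 \frac{1}{W} = \frac{1}{W}$)
$b{\left(7 \right)} + 24 \left(-1\right) 33 = \frac{1}{7} + 24 \left(-1\right) 33 = \frac{1}{7} - 792 = - \frac{5543}{7}$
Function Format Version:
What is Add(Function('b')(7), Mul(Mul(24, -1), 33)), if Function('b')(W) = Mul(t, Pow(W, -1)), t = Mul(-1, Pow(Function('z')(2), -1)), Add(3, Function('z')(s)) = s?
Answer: Rational(-5543, 7) ≈ -791.86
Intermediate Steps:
Function('z')(s) = Add(-3, s)
t = 1 (t = Mul(-1, Pow(Add(-3, 2), -1)) = Mul(-1, Pow(-1, -1)) = Mul(-1, -1) = 1)
Function('b')(W) = Pow(W, -1) (Function('b')(W) = Mul(1, Pow(W, -1)) = Pow(W, -1))
Add(Function('b')(7), Mul(Mul(24, -1), 33)) = Add(Pow(7, -1), Mul(Mul(24, -1), 33)) = Add(Rational(1, 7), Mul(-24, 33)) = Add(Rational(1, 7), -792) = Rational(-5543, 7)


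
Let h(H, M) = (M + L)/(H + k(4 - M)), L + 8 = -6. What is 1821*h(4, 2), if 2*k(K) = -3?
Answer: -43704/5 ≈ -8740.8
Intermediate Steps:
L = -14 (L = -8 - 6 = -14)
k(K) = -3/2 (k(K) = (½)*(-3) = -3/2)
h(H, M) = (-14 + M)/(-3/2 + H) (h(H, M) = (M - 14)/(H - 3/2) = (-14 + M)/(-3/2 + H))
1821*h(4, 2) = 1821*(2*(-14 + 2)/(-3 + 2*4)) = 1821*(2*(-12)/(-3 + 8)) = 1821*(2*(-12)/5) = 1821*(2*(⅕)*(-12)) = 1821*(-24/5) = -43704/5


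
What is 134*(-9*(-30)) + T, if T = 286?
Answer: 36466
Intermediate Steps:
134*(-9*(-30)) + T = 134*(-9*(-30)) + 286 = 134*270 + 286 = 36180 + 286 = 36466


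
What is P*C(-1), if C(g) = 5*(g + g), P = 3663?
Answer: -36630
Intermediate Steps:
C(g) = 10*g (C(g) = 5*(2*g) = 10*g)
P*C(-1) = 3663*(10*(-1)) = 3663*(-10) = -36630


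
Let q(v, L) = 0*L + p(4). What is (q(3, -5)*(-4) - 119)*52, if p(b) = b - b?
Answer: -6188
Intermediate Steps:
p(b) = 0
q(v, L) = 0 (q(v, L) = 0*L + 0 = 0 + 0 = 0)
(q(3, -5)*(-4) - 119)*52 = (0*(-4) - 119)*52 = (0 - 119)*52 = -119*52 = -6188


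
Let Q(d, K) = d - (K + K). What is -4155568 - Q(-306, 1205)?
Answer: -4152852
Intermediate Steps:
Q(d, K) = d - 2*K
-4155568 - Q(-306, 1205) = -4155568 - (-306 - 2*1205) = -4155568 - (-306 - 2410) = -4155568 - 1*(-2716) = -4155568 + 2716 = -4152852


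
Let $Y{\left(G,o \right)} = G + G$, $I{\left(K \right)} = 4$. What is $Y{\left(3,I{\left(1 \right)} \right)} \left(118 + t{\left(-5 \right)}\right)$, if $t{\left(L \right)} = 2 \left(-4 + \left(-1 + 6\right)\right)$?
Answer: $720$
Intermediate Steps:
$Y{\left(G,o \right)} = 2 G$
$t{\left(L \right)} = 2$ ($t{\left(L \right)} = 2 \left(-4 + 5\right) = 2 \cdot 1 = 2$)
$Y{\left(3,I{\left(1 \right)} \right)} \left(118 + t{\left(-5 \right)}\right) = 2 \cdot 3 \left(118 + 2\right) = 6 \cdot 120 = 720$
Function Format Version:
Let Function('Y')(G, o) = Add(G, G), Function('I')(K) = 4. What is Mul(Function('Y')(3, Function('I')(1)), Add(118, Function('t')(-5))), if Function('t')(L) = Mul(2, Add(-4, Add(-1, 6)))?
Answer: 720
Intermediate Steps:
Function('Y')(G, o) = Mul(2, G)
Function('t')(L) = 2 (Function('t')(L) = Mul(2, Add(-4, 5)) = Mul(2, 1) = 2)
Mul(Function('Y')(3, Function('I')(1)), Add(118, Function('t')(-5))) = Mul(Mul(2, 3), Add(118, 2)) = Mul(6, 120) = 720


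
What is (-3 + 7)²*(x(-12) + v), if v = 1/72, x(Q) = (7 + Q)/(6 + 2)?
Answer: -88/9 ≈ -9.7778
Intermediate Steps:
x(Q) = 7/8 + Q/8 (x(Q) = (7 + Q)/8 = (7 + Q)*(⅛) = 7/8 + Q/8)
v = 1/72 ≈ 0.013889
(-3 + 7)²*(x(-12) + v) = (-3 + 7)²*((7/8 + (⅛)*(-12)) + 1/72) = 4²*((7/8 - 3/2) + 1/72) = 16*(-5/8 + 1/72) = 16*(-11/18) = -88/9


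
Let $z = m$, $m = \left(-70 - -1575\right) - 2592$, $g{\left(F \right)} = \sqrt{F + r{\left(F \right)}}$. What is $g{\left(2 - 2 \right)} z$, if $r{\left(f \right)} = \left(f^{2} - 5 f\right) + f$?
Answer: $0$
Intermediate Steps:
$r{\left(f \right)} = f^{2} - 4 f$
$g{\left(F \right)} = \sqrt{F + F \left(-4 + F\right)}$
$m = -1087$ ($m = \left(-70 + 1575\right) - 2592 = 1505 - 2592 = -1087$)
$z = -1087$
$g{\left(2 - 2 \right)} z = \sqrt{\left(2 - 2\right) \left(-3 + \left(2 - 2\right)\right)} \left(-1087\right) = \sqrt{0 \left(-3 + 0\right)} \left(-1087\right) = \sqrt{0 \left(-3\right)} \left(-1087\right) = \sqrt{0} \left(-1087\right) = 0 \left(-1087\right) = 0$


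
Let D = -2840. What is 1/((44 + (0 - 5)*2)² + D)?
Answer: -1/1684 ≈ -0.00059382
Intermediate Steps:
1/((44 + (0 - 5)*2)² + D) = 1/((44 + (0 - 5)*2)² - 2840) = 1/((44 - 5*2)² - 2840) = 1/((44 - 10)² - 2840) = 1/(34² - 2840) = 1/(1156 - 2840) = 1/(-1684) = -1/1684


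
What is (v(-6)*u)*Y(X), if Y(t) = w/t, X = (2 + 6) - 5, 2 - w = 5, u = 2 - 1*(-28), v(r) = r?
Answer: 180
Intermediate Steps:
u = 30 (u = 2 + 28 = 30)
w = -3 (w = 2 - 1*5 = 2 - 5 = -3)
X = 3 (X = 8 - 5 = 3)
Y(t) = -3/t
(v(-6)*u)*Y(X) = (-6*30)*(-3/3) = -(-540)/3 = -180*(-1) = 180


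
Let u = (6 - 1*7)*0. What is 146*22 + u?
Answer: 3212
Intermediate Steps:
u = 0 (u = (6 - 7)*0 = -1*0 = 0)
146*22 + u = 146*22 + 0 = 3212 + 0 = 3212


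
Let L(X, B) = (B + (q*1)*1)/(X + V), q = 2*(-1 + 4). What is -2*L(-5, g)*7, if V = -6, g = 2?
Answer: 112/11 ≈ 10.182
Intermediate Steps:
q = 6 (q = 2*3 = 6)
L(X, B) = (6 + B)/(-6 + X) (L(X, B) = (B + (6*1)*1)/(X - 6) = (B + 6*1)/(-6 + X) = (B + 6)/(-6 + X) = (6 + B)/(-6 + X))
-2*L(-5, g)*7 = -2*(6 + 2)/(-6 - 5)*7 = -2*8/(-11)*7 = -(-2)*8/11*7 = -2*(-8/11)*7 = (16/11)*7 = 112/11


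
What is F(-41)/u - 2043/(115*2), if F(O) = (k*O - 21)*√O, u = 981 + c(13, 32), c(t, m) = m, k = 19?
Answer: -2043/230 - 800*I*√41/1013 ≈ -8.8826 - 5.0568*I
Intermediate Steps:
u = 1013 (u = 981 + 32 = 1013)
F(O) = √O*(-21 + 19*O) (F(O) = (19*O - 21)*√O = (-21 + 19*O)*√O = √O*(-21 + 19*O))
F(-41)/u - 2043/(115*2) = (√(-41)*(-21 + 19*(-41)))/1013 - 2043/(115*2) = ((I*√41)*(-21 - 779))*(1/1013) - 2043/230 = ((I*√41)*(-800))*(1/1013) - 2043*1/230 = -800*I*√41*(1/1013) - 2043/230 = -800*I*√41/1013 - 2043/230 = -2043/230 - 800*I*√41/1013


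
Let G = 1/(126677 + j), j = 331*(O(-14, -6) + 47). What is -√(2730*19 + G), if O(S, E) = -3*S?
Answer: -√316127556845914/78068 ≈ -227.75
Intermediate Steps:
j = 29459 (j = 331*(-3*(-14) + 47) = 331*(42 + 47) = 331*89 = 29459)
G = 1/156136 (G = 1/(126677 + 29459) = 1/156136 ≈ 6.4047e-6)
-√(2730*19 + G) = -√(2730*19 + 1/156136) = -√(51870 + 1/156136) = -√(8098774321/156136) = -√316127556845914/78068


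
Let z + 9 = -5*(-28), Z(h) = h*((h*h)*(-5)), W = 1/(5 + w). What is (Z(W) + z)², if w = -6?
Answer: 18496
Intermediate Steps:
W = -1 (W = 1/(5 - 6) = 1/(-1) = -1)
Z(h) = -5*h³ (Z(h) = h*(h²*(-5)) = h*(-5*h²) = -5*h³)
z = 131 (z = -9 - 5*(-28) = -9 + 140 = 131)
(Z(W) + z)² = (-5*(-1)³ + 131)² = (-5*(-1) + 131)² = (5 + 131)² = 136² = 18496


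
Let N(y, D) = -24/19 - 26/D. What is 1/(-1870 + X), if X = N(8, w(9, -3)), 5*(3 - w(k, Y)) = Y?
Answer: -171/321221 ≈ -0.00053234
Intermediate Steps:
w(k, Y) = 3 - Y/5
N(y, D) = -24/19 - 26/D (N(y, D) = -24*1/19 - 26/D = -24/19 - 26/D)
X = -1451/171 (X = -24/19 - 26/(3 - ⅕*(-3)) = -24/19 - 26/(3 + ⅗) = -24/19 - 26/18/5 = -24/19 - 26*5/18 = -24/19 - 65/9 = -1451/171 ≈ -8.4854)
1/(-1870 + X) = 1/(-1870 - 1451/171) = 1/(-321221/171) = -171/321221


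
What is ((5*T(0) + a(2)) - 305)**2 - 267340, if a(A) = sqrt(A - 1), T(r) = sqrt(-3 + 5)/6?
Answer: -3148607/18 - 1520*sqrt(2)/3 ≈ -1.7564e+5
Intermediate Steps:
T(r) = sqrt(2)/6 (T(r) = sqrt(2)*(1/6) = sqrt(2)/6)
a(A) = sqrt(-1 + A)
((5*T(0) + a(2)) - 305)**2 - 267340 = ((5*(sqrt(2)/6) + sqrt(-1 + 2)) - 305)**2 - 267340 = ((5*sqrt(2)/6 + sqrt(1)) - 305)**2 - 267340 = ((5*sqrt(2)/6 + 1) - 305)**2 - 267340 = ((1 + 5*sqrt(2)/6) - 305)**2 - 267340 = (-304 + 5*sqrt(2)/6)**2 - 267340 = -267340 + (-304 + 5*sqrt(2)/6)**2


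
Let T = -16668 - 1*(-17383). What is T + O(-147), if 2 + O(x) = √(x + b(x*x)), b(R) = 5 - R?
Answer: 713 + I*√21751 ≈ 713.0 + 147.48*I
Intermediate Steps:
T = 715 (T = -16668 + 17383 = 715)
O(x) = -2 + √(5 + x - x²) (O(x) = -2 + √(x + (5 - x*x)) = -2 + √(x + (5 - x²)) = -2 + √(5 + x - x²))
T + O(-147) = 715 + (-2 + √(5 - 147 - 1*(-147)²)) = 715 + (-2 + √(5 - 147 - 1*21609)) = 715 + (-2 + √(5 - 147 - 21609)) = 715 + (-2 + √(-21751)) = 715 + (-2 + I*√21751) = 713 + I*√21751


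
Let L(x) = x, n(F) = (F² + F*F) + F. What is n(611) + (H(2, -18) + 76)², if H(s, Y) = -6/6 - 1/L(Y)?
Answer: 243935173/324 ≈ 7.5289e+5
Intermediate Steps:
n(F) = F + 2*F² (n(F) = (F² + F²) + F = 2*F² + F = F + 2*F²)
H(s, Y) = -1 - 1/Y (H(s, Y) = -6/6 - 1/Y = -6*⅙ - 1/Y = -1 - 1/Y)
n(611) + (H(2, -18) + 76)² = 611*(1 + 2*611) + ((-1 - 1*(-18))/(-18) + 76)² = 611*(1 + 1222) + (-(-1 + 18)/18 + 76)² = 611*1223 + (-1/18*17 + 76)² = 747253 + (-17/18 + 76)² = 747253 + (1351/18)² = 747253 + 1825201/324 = 243935173/324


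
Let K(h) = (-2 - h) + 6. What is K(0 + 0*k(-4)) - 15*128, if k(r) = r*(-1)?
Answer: -1916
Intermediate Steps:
k(r) = -r
K(h) = 4 - h
K(0 + 0*k(-4)) - 15*128 = (4 - (0 + 0*(-1*(-4)))) - 15*128 = (4 - (0 + 0*4)) - 1920 = (4 - (0 + 0)) - 1920 = (4 - 1*0) - 1920 = (4 + 0) - 1920 = 4 - 1920 = -1916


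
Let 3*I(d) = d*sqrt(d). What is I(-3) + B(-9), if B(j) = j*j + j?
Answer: 72 - I*sqrt(3) ≈ 72.0 - 1.732*I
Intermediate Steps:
I(d) = d**(3/2)/3 (I(d) = (d*sqrt(d))/3 = d**(3/2)/3)
B(j) = j + j**2 (B(j) = j**2 + j = j + j**2)
I(-3) + B(-9) = (-3)**(3/2)/3 - 9*(1 - 9) = (-3*I*sqrt(3))/3 - 9*(-8) = -I*sqrt(3) + 72 = 72 - I*sqrt(3)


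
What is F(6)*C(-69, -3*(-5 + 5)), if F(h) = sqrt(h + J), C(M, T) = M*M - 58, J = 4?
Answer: 4703*sqrt(10) ≈ 14872.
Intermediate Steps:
C(M, T) = -58 + M**2 (C(M, T) = M**2 - 58 = -58 + M**2)
F(h) = sqrt(4 + h) (F(h) = sqrt(h + 4) = sqrt(4 + h))
F(6)*C(-69, -3*(-5 + 5)) = sqrt(4 + 6)*(-58 + (-69)**2) = sqrt(10)*(-58 + 4761) = sqrt(10)*4703 = 4703*sqrt(10)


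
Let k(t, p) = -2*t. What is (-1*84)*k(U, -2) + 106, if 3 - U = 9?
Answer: -902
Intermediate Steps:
U = -6 (U = 3 - 1*9 = 3 - 9 = -6)
(-1*84)*k(U, -2) + 106 = (-1*84)*(-2*(-6)) + 106 = -84*12 + 106 = -1008 + 106 = -902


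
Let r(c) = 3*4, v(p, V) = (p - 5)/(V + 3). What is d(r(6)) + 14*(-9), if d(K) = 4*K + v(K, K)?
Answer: -1163/15 ≈ -77.533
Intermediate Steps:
v(p, V) = (-5 + p)/(3 + V)
r(c) = 12
d(K) = 4*K + (-5 + K)/(3 + K)
d(r(6)) + 14*(-9) = (-5 + 12 + 4*12*(3 + 12))/(3 + 12) + 14*(-9) = (-5 + 12 + 4*12*15)/15 - 126 = (-5 + 12 + 720)/15 - 126 = (1/15)*727 - 126 = 727/15 - 126 = -1163/15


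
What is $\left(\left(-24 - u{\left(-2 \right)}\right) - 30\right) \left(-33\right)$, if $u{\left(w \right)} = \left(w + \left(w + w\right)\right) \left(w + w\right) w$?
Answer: $198$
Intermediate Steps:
$u{\left(w \right)} = 6 w^{3}$ ($u{\left(w \right)} = \left(w + 2 w\right) 2 w w = 3 w 2 w w = 6 w^{2} w = 6 w^{3}$)
$\left(\left(-24 - u{\left(-2 \right)}\right) - 30\right) \left(-33\right) = \left(\left(-24 - 6 \left(-2\right)^{3}\right) - 30\right) \left(-33\right) = \left(\left(-24 - 6 \left(-8\right)\right) - 30\right) \left(-33\right) = \left(\left(-24 - -48\right) - 30\right) \left(-33\right) = \left(\left(-24 + 48\right) - 30\right) \left(-33\right) = \left(24 - 30\right) \left(-33\right) = \left(-6\right) \left(-33\right) = 198$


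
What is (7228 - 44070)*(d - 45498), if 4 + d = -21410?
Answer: 2465171904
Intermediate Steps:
d = -21414 (d = -4 - 21410 = -21414)
(7228 - 44070)*(d - 45498) = (7228 - 44070)*(-21414 - 45498) = -36842*(-66912) = 2465171904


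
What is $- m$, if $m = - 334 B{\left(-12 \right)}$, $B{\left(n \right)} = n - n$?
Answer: $0$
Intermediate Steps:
$B{\left(n \right)} = 0$
$m = 0$ ($m = \left(-334\right) 0 = 0$)
$- m = \left(-1\right) 0 = 0$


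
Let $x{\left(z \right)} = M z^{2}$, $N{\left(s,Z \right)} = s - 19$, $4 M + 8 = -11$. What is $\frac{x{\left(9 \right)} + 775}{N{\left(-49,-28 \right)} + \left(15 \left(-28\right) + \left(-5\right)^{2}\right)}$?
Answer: $- \frac{1561}{1852} \approx -0.84287$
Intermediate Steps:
$M = - \frac{19}{4}$ ($M = -2 + \frac{1}{4} \left(-11\right) = -2 - \frac{11}{4} = - \frac{19}{4} \approx -4.75$)
$N{\left(s,Z \right)} = -19 + s$
$x{\left(z \right)} = - \frac{19 z^{2}}{4}$
$\frac{x{\left(9 \right)} + 775}{N{\left(-49,-28 \right)} + \left(15 \left(-28\right) + \left(-5\right)^{2}\right)} = \frac{- \frac{19 \cdot 9^{2}}{4} + 775}{\left(-19 - 49\right) + \left(15 \left(-28\right) + \left(-5\right)^{2}\right)} = \frac{\left(- \frac{19}{4}\right) 81 + 775}{-68 + \left(-420 + 25\right)} = \frac{- \frac{1539}{4} + 775}{-68 - 395} = \frac{1561}{4 \left(-463\right)} = \frac{1561}{4} \left(- \frac{1}{463}\right) = - \frac{1561}{1852}$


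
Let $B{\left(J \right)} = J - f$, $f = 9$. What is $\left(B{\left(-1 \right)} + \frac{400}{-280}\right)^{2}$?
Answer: $\frac{6400}{49} \approx 130.61$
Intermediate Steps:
$B{\left(J \right)} = -9 + J$ ($B{\left(J \right)} = J - 9 = -9 + J$)
$\left(B{\left(-1 \right)} + \frac{400}{-280}\right)^{2} = \left(\left(-9 - 1\right) + \frac{400}{-280}\right)^{2} = \left(-10 + 400 \left(- \frac{1}{280}\right)\right)^{2} = \left(-10 - \frac{10}{7}\right)^{2} = \left(- \frac{80}{7}\right)^{2} = \frac{6400}{49}$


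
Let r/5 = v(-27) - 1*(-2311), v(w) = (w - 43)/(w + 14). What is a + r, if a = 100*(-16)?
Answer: 129765/13 ≈ 9981.9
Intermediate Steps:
v(w) = (-43 + w)/(14 + w)
a = -1600
r = 150565/13 (r = 5*((-43 - 27)/(14 - 27) - 1*(-2311)) = 5*(-70/(-13) + 2311) = 5*(-1/13*(-70) + 2311) = 5*(70/13 + 2311) = 5*(30113/13) = 150565/13 ≈ 11582.)
a + r = -1600 + 150565/13 = 129765/13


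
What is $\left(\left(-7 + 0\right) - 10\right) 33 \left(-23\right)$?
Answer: $12903$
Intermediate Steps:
$\left(\left(-7 + 0\right) - 10\right) 33 \left(-23\right) = \left(-7 - 10\right) 33 \left(-23\right) = \left(-17\right) 33 \left(-23\right) = \left(-561\right) \left(-23\right) = 12903$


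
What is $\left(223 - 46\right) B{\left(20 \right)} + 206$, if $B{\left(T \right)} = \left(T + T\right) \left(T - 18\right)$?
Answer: $14366$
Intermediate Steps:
$B{\left(T \right)} = 2 T \left(-18 + T\right)$
$\left(223 - 46\right) B{\left(20 \right)} + 206 = \left(223 - 46\right) 2 \cdot 20 \left(-18 + 20\right) + 206 = \left(223 - 46\right) 2 \cdot 20 \cdot 2 + 206 = 177 \cdot 80 + 206 = 14160 + 206 = 14366$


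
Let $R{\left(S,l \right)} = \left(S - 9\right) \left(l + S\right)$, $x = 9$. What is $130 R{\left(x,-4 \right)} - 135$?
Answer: $-135$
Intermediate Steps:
$R{\left(S,l \right)} = \left(-9 + S\right) \left(S + l\right)$
$130 R{\left(x,-4 \right)} - 135 = 130 \left(9^{2} - 81 - -36 + 9 \left(-4\right)\right) - 135 = 130 \left(81 - 81 + 36 - 36\right) - 135 = 130 \cdot 0 - 135 = 0 - 135 = -135$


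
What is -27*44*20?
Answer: -23760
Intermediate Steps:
-27*44*20 = -1188*20 = -23760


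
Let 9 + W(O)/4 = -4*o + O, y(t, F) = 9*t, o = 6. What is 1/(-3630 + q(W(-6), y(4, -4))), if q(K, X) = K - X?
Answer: -1/3822 ≈ -0.00026164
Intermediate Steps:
W(O) = -132 + 4*O (W(O) = -36 + 4*(-4*6 + O) = -36 + 4*(-24 + O) = -36 + (-96 + 4*O) = -132 + 4*O)
1/(-3630 + q(W(-6), y(4, -4))) = 1/(-3630 + ((-132 + 4*(-6)) - 9*4)) = 1/(-3630 + ((-132 - 24) - 1*36)) = 1/(-3630 + (-156 - 36)) = 1/(-3630 - 192) = 1/(-3822) = -1/3822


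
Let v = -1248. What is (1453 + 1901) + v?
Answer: 2106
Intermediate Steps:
(1453 + 1901) + v = (1453 + 1901) - 1248 = 3354 - 1248 = 2106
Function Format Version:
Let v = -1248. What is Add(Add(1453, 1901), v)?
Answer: 2106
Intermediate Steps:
Add(Add(1453, 1901), v) = Add(Add(1453, 1901), -1248) = Add(3354, -1248) = 2106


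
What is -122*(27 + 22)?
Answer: -5978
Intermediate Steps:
-122*(27 + 22) = -122*49 = -5978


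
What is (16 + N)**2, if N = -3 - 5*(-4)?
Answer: 1089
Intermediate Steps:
N = 17 (N = -3 + 20 = 17)
(16 + N)**2 = (16 + 17)**2 = 33**2 = 1089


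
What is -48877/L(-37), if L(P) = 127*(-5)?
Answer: 48877/635 ≈ 76.972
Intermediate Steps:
L(P) = -635
-48877/L(-37) = -48877/(-635) = -48877*(-1/635) = 48877/635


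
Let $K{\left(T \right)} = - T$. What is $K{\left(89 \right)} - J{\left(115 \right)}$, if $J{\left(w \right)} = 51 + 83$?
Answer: $-223$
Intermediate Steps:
$J{\left(w \right)} = 134$
$K{\left(89 \right)} - J{\left(115 \right)} = \left(-1\right) 89 - 134 = -89 - 134 = -223$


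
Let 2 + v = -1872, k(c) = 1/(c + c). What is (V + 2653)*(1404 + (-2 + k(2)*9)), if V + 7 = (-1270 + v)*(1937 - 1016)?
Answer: -8124928713/2 ≈ -4.0625e+9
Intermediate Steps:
k(c) = 1/(2*c)
v = -1874 (v = -2 - 1872 = -1874)
V = -2895631 (V = -7 + (-1270 - 1874)*(1937 - 1016) = -7 - 3144*921 = -7 - 2895624 = -2895631)
(V + 2653)*(1404 + (-2 + k(2)*9)) = (-2895631 + 2653)*(1404 + (-2 + ((½)/2)*9)) = -2892978*(1404 + (-2 + ((½)*(½))*9)) = -2892978*(1404 + (-2 + (¼)*9)) = -2892978*(1404 + (-2 + 9/4)) = -2892978*(1404 + ¼) = -2892978*5617/4 = -8124928713/2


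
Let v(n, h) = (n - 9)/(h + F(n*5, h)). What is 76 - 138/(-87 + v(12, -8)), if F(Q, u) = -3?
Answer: 12413/160 ≈ 77.581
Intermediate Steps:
v(n, h) = (-9 + n)/(-3 + h) (v(n, h) = (n - 9)/(h - 3) = (-9 + n)/(-3 + h))
76 - 138/(-87 + v(12, -8)) = 76 - 138/(-87 + (-9 + 12)/(-3 - 8)) = 76 - 138/(-87 + 3/(-11)) = 76 - 138/(-87 - 1/11*3) = 76 - 138/(-87 - 3/11) = 76 - 138/(-960/11) = 76 - 11/960*(-138) = 76 + 253/160 = 12413/160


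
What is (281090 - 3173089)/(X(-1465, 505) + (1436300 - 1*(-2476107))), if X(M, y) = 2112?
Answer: -2891999/3914519 ≈ -0.73879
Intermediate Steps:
(281090 - 3173089)/(X(-1465, 505) + (1436300 - 1*(-2476107))) = (281090 - 3173089)/(2112 + (1436300 - 1*(-2476107))) = -2891999/(2112 + (1436300 + 2476107)) = -2891999/(2112 + 3912407) = -2891999/3914519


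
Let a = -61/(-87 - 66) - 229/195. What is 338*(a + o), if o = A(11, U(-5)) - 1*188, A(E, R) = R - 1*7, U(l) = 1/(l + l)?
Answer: -50647571/765 ≈ -66206.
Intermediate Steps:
U(l) = 1/(2*l)
A(E, R) = -7 + R (A(E, R) = R - 7 = -7 + R)
a = -7714/9945 (a = -61/(-153) - 229*1/195 = -61*(-1/153) - 229/195 = 61/153 - 229/195 = -7714/9945 ≈ -0.77567)
o = -1951/10 (o = (-7 + (½)/(-5)) - 1*188 = (-7 + (½)*(-⅕)) - 188 = (-7 - ⅒) - 188 = -71/10 - 188 = -1951/10 ≈ -195.10)
338*(a + o) = 338*(-7714/9945 - 1951/10) = 338*(-3895967/19890) = -50647571/765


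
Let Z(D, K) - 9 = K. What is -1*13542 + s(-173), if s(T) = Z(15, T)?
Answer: -13706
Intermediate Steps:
Z(D, K) = 9 + K
s(T) = 9 + T
-1*13542 + s(-173) = -1*13542 + (9 - 173) = -13542 - 164 = -13706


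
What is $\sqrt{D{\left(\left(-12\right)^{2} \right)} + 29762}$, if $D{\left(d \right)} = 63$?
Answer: $5 \sqrt{1193} \approx 172.7$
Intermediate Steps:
$\sqrt{D{\left(\left(-12\right)^{2} \right)} + 29762} = \sqrt{63 + 29762} = \sqrt{29825} = 5 \sqrt{1193}$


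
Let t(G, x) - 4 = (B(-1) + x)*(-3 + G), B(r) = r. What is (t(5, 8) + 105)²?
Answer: 15129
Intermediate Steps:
t(G, x) = 4 + (-1 + x)*(-3 + G)
(t(5, 8) + 105)² = ((7 - 1*5 - 3*8 + 5*8) + 105)² = ((7 - 5 - 24 + 40) + 105)² = (18 + 105)² = 123² = 15129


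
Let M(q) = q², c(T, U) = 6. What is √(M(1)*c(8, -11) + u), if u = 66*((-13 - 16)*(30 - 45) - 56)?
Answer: 6*√695 ≈ 158.18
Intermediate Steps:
u = 25014 (u = 66*(-29*(-15) - 56) = 66*(435 - 56) = 66*379 = 25014)
√(M(1)*c(8, -11) + u) = √(1²*6 + 25014) = √(1*6 + 25014) = √(6 + 25014) = √25020 = 6*√695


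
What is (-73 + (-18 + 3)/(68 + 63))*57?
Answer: -545946/131 ≈ -4167.5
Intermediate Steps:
(-73 + (-18 + 3)/(68 + 63))*57 = (-73 - 15/131)*57 = -9578/131*57 = -545946/131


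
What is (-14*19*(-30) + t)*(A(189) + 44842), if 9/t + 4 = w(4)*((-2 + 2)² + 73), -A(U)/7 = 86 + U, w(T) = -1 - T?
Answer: 14041541143/41 ≈ 3.4248e+8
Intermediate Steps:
A(U) = -602 - 7*U (A(U) = -7*(86 + U) = -602 - 7*U)
t = -1/41 (t = 9/(-4 + (-1 - 1*4)*((-2 + 2)² + 73)) = 9/(-4 + (-1 - 4)*(0² + 73)) = 9/(-4 - 5*(0 + 73)) = 9/(-4 - 5*73) = 9/(-4 - 365) = 9/(-369) = 9*(-1/369) = -1/41 ≈ -0.024390)
(-14*19*(-30) + t)*(A(189) + 44842) = (-14*19*(-30) - 1/41)*((-602 - 7*189) + 44842) = (-266*(-30) - 1/41)*((-602 - 1323) + 44842) = (7980 - 1/41)*(-1925 + 44842) = (327179/41)*42917 = 14041541143/41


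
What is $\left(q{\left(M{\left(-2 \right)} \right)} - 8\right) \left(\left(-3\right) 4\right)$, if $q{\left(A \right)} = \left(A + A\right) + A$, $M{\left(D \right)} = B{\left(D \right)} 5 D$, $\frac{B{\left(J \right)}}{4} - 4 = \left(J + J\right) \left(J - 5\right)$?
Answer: $46176$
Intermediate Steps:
$B{\left(J \right)} = 16 + 8 J \left(-5 + J\right)$ ($B{\left(J \right)} = 16 + 4 \left(J + J\right) \left(J - 5\right) = 16 + 4 \cdot 2 J \left(-5 + J\right) = 16 + 8 J \left(-5 + J\right)$)
$M{\left(D \right)} = D \left(80 - 200 D + 40 D^{2}\right)$ ($M{\left(D \right)} = \left(16 - 40 D + 8 D^{2}\right) 5 D = \left(80 - 200 D + 40 D^{2}\right) D = D \left(80 - 200 D + 40 D^{2}\right)$)
$q{\left(A \right)} = 3 A$ ($q{\left(A \right)} = 2 A + A = 3 A$)
$\left(q{\left(M{\left(-2 \right)} \right)} - 8\right) \left(\left(-3\right) 4\right) = \left(3 \cdot 40 \left(-2\right) \left(2 + \left(-2\right)^{2} - -10\right) - 8\right) \left(\left(-3\right) 4\right) = \left(3 \cdot 40 \left(-2\right) \left(2 + 4 + 10\right) - 8\right) \left(-12\right) = \left(3 \cdot 40 \left(-2\right) 16 - 8\right) \left(-12\right) = \left(3 \left(-1280\right) - 8\right) \left(-12\right) = \left(-3840 - 8\right) \left(-12\right) = \left(-3848\right) \left(-12\right) = 46176$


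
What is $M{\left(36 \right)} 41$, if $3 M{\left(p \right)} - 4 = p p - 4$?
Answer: $17712$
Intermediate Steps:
$M{\left(p \right)} = \frac{p^{2}}{3}$ ($M{\left(p \right)} = \frac{4}{3} + \frac{p p - 4}{3} = \frac{4}{3} + \frac{p^{2} - 4}{3} = \frac{4}{3} + \frac{-4 + p^{2}}{3} = \frac{4}{3} + \left(- \frac{4}{3} + \frac{p^{2}}{3}\right) = \frac{p^{2}}{3}$)
$M{\left(36 \right)} 41 = \frac{36^{2}}{3} \cdot 41 = \frac{1}{3} \cdot 1296 \cdot 41 = 432 \cdot 41 = 17712$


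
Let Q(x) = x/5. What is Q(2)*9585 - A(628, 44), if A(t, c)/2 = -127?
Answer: 4088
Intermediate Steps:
Q(x) = x/5 (Q(x) = x*(1/5) = x/5)
A(t, c) = -254 (A(t, c) = 2*(-127) = -254)
Q(2)*9585 - A(628, 44) = ((1/5)*2)*9585 - 1*(-254) = (2/5)*9585 + 254 = 3834 + 254 = 4088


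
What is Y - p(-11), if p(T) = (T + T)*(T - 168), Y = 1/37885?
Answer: -149191129/37885 ≈ -3938.0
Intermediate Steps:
Y = 1/37885 ≈ 2.6396e-5
p(T) = 2*T*(-168 + T) (p(T) = (2*T)*(-168 + T) = 2*T*(-168 + T))
Y - p(-11) = 1/37885 - 2*(-11)*(-168 - 11) = 1/37885 - 2*(-11)*(-179) = 1/37885 - 1*3938 = 1/37885 - 3938 = -149191129/37885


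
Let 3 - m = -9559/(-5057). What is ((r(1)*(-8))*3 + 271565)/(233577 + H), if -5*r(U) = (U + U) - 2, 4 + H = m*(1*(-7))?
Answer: 1373304205/1181139377 ≈ 1.1627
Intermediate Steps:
m = 5612/5057 (m = 3 - (-9559)/(-5057) = 3 - (-9559)*(-1)/5057 = 3 - 1*9559/5057 = 3 - 9559/5057 = 5612/5057 ≈ 1.1097)
H = -59512/5057 (H = -4 + 5612*(1*(-7))/5057 = -4 + (5612/5057)*(-7) = -4 - 39284/5057 = -59512/5057 ≈ -11.768)
r(U) = ⅖ - 2*U/5 (r(U) = -((U + U) - 2)/5 = -(2*U - 2)/5 = -(-2 + 2*U)/5 = ⅖ - 2*U/5)
((r(1)*(-8))*3 + 271565)/(233577 + H) = (((⅖ - ⅖*1)*(-8))*3 + 271565)/(233577 - 59512/5057) = (((⅖ - ⅖)*(-8))*3 + 271565)/(1181139377/5057) = ((0*(-8))*3 + 271565)*(5057/1181139377) = (0*3 + 271565)*(5057/1181139377) = (0 + 271565)*(5057/1181139377) = 271565*(5057/1181139377) = 1373304205/1181139377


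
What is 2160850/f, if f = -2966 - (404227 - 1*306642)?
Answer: -2160850/100551 ≈ -21.490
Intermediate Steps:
f = -100551 (f = -2966 - (404227 - 306642) = -2966 - 1*97585 = -2966 - 97585 = -100551)
2160850/f = 2160850/(-100551) = 2160850*(-1/100551) = -2160850/100551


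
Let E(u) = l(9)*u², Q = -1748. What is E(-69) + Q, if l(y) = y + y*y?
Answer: 426742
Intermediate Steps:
l(y) = y + y²
E(u) = 90*u² (E(u) = (9*(1 + 9))*u² = (9*10)*u² = 90*u²)
E(-69) + Q = 90*(-69)² - 1748 = 90*4761 - 1748 = 428490 - 1748 = 426742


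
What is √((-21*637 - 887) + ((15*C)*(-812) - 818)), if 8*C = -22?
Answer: √18413 ≈ 135.69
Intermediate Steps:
C = -11/4 (C = (⅛)*(-22) = -11/4 ≈ -2.7500)
√((-21*637 - 887) + ((15*C)*(-812) - 818)) = √((-21*637 - 887) + ((15*(-11/4))*(-812) - 818)) = √((-13377 - 887) + (-165/4*(-812) - 818)) = √(-14264 + (33495 - 818)) = √(-14264 + 32677) = √18413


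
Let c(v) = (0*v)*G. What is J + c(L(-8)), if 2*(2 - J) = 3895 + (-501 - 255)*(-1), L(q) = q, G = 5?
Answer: -4647/2 ≈ -2323.5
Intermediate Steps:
c(v) = 0 (c(v) = (0*v)*5 = 0*5 = 0)
J = -4647/2 (J = 2 - (3895 + (-501 - 255)*(-1))/2 = 2 - (3895 - 756*(-1))/2 = 2 - (3895 + 756)/2 = 2 - 1/2*4651 = 2 - 4651/2 = -4647/2 ≈ -2323.5)
J + c(L(-8)) = -4647/2 + 0 = -4647/2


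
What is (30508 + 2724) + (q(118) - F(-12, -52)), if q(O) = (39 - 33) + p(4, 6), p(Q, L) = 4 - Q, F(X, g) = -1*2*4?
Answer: 33246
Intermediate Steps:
F(X, g) = -8 (F(X, g) = -2*4 = -8)
q(O) = 6 (q(O) = (39 - 33) + (4 - 1*4) = 6 + (4 - 4) = 6 + 0 = 6)
(30508 + 2724) + (q(118) - F(-12, -52)) = (30508 + 2724) + (6 - 1*(-8)) = 33232 + (6 + 8) = 33232 + 14 = 33246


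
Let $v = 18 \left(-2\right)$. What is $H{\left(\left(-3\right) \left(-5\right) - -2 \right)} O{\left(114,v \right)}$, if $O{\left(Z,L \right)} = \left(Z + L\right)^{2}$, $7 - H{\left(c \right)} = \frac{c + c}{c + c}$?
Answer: $36504$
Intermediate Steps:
$v = -36$
$H{\left(c \right)} = 6$ ($H{\left(c \right)} = 7 - \frac{c + c}{c + c} = 7 - \frac{2 c}{2 c} = 7 - 2 c \frac{1}{2 c} = 7 - 1 = 6$)
$O{\left(Z,L \right)} = \left(L + Z\right)^{2}$
$H{\left(\left(-3\right) \left(-5\right) - -2 \right)} O{\left(114,v \right)} = 6 \left(-36 + 114\right)^{2} = 6 \cdot 78^{2} = 6 \cdot 6084 = 36504$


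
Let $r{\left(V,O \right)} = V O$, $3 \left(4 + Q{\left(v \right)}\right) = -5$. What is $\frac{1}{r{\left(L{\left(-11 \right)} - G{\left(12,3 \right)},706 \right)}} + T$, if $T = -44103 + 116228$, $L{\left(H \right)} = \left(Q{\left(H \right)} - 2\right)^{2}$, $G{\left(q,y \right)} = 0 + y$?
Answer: $\frac{25561965509}{354412} \approx 72125.0$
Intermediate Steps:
$Q{\left(v \right)} = - \frac{17}{3}$ ($Q{\left(v \right)} = -4 + \frac{1}{3} \left(-5\right) = -4 - \frac{5}{3} = - \frac{17}{3}$)
$G{\left(q,y \right)} = y$
$L{\left(H \right)} = \frac{529}{9}$ ($L{\left(H \right)} = \left(- \frac{17}{3} - 2\right)^{2} = \left(- \frac{23}{3}\right)^{2} = \frac{529}{9}$)
$T = 72125$
$r{\left(V,O \right)} = O V$
$\frac{1}{r{\left(L{\left(-11 \right)} - G{\left(12,3 \right)},706 \right)}} + T = \frac{1}{706 \left(\frac{529}{9} - 3\right)} + 72125 = \frac{1}{706 \cdot \frac{502}{9}} + 72125 = \frac{1}{\frac{354412}{9}} + 72125 = \frac{9}{354412} + 72125 = \frac{25561965509}{354412}$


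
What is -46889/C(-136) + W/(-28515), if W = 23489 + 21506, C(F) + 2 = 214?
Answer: -269315755/1209036 ≈ -222.75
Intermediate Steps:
C(F) = 212 (C(F) = -2 + 214 = 212)
W = 44995
-46889/C(-136) + W/(-28515) = -46889/212 + 44995/(-28515) = -46889*1/212 + 44995*(-1/28515) = -46889/212 - 8999/5703 = -269315755/1209036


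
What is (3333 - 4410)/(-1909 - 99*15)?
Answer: 1077/3394 ≈ 0.31732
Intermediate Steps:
(3333 - 4410)/(-1909 - 99*15) = -1077/(-1909 - 1485) = -1077/(-3394) = -1077*(-1/3394) = 1077/3394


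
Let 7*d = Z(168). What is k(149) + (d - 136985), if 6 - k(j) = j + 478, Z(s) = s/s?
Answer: -963241/7 ≈ -1.3761e+5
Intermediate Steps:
Z(s) = 1
k(j) = -472 - j (k(j) = 6 - (j + 478) = 6 - (478 + j) = 6 + (-478 - j) = -472 - j)
d = 1/7 (d = (1/7)*1 = 1/7 ≈ 0.14286)
k(149) + (d - 136985) = (-472 - 1*149) + (1/7 - 136985) = (-472 - 149) - 958894/7 = -621 - 958894/7 = -963241/7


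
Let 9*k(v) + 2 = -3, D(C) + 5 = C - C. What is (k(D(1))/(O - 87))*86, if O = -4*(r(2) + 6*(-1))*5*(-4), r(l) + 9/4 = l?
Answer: 430/5283 ≈ 0.081393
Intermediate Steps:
D(C) = -5 (D(C) = -5 + (C - C) = -5 + 0 = -5)
k(v) = -5/9 (k(v) = -2/9 + (⅑)*(-3) = -2/9 - ⅓ = -5/9)
r(l) = -9/4 + l
O = -500 (O = -4*((-9/4 + 2) + 6*(-1))*5*(-4) = -4*(-¼ - 6)*5*(-4) = -4*(-25/4*5)*(-4) = -(-125)*(-4) = -4*125 = -500)
(k(D(1))/(O - 87))*86 = -5/(9*(-500 - 87))*86 = -5/9/(-587)*86 = -5/9*(-1/587)*86 = (5/5283)*86 = 430/5283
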